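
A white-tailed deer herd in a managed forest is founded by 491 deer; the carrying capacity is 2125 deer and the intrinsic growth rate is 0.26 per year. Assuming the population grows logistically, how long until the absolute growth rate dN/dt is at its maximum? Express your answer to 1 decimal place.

Logistic growth is fastest at N = K/2 = 1062.5.
A = (K − N₀)/N₀ = 3.3279. Set K/(1 + A·e^(−rt)) = K/2 → A·e^(−rt) = 1.
e^(−0.26t) = 1/3.3279 = 0.30049, so t = ln(3.3279)/0.26 = 1.2023/0.26 = 4.6244.

4.6 years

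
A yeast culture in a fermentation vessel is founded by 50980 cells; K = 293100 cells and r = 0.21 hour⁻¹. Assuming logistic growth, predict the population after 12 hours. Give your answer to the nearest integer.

A = (K − N₀)/N₀ = (293100 − 50980)/50980 = 4.7493.
N(t) = K/(1 + A·e^(−rt)) = 293100/(1 + 4.7493×e^(−0.21×12)).
e^(−2.52) = 0.08046; denominator = 1 + 4.7493×0.08046 = 1.3821.
N = 293100/1.3821 = 212064.

212064 cells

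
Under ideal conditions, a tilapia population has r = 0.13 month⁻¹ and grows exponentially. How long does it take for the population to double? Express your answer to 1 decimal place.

Doubling time t_d = ln(2)/r = 0.6931/0.13 = 5.3319.

5.3 months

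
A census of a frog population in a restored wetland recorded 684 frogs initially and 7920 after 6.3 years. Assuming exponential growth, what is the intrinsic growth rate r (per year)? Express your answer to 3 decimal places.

From N(t) = N₀·e^(rt): e^(r·6.3) = 7920/684 = 11.579.
r·6.3 = ln(11.579) = 2.4492, so r = 2.4492/6.3 = 0.38876.

0.389 per year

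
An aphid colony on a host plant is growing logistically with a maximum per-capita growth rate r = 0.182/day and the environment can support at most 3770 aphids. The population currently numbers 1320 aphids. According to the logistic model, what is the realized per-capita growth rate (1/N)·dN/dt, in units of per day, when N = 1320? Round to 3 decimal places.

(1/N)·dN/dt = r(1 − N/K) = 0.182 × (1 − 1320/3770).
= 0.182 × 0.64987 = 0.11828.

0.118 per day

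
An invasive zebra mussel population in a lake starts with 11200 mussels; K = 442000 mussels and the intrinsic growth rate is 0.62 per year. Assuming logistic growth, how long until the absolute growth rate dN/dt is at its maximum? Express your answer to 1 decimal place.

5.9 years

Logistic growth is fastest at N = K/2 = 221000.
A = (K − N₀)/N₀ = 38.464. Set K/(1 + A·e^(−rt)) = K/2 → A·e^(−rt) = 1.
e^(−0.62t) = 1/38.464 = 0.0259981, so t = ln(38.464)/0.62 = 3.6497/0.62 = 5.8867.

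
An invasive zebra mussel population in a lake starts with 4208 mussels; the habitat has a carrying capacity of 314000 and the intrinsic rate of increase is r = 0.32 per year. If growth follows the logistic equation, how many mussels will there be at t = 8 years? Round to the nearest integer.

46928 mussels

A = (K − N₀)/N₀ = (314000 − 4208)/4208 = 73.62.
N(t) = K/(1 + A·e^(−rt)) = 314000/(1 + 73.62×e^(−0.32×8)).
e^(−2.56) = 0.077305; denominator = 1 + 73.62×0.077305 = 6.6912.
N = 314000/6.6912 = 46927.6.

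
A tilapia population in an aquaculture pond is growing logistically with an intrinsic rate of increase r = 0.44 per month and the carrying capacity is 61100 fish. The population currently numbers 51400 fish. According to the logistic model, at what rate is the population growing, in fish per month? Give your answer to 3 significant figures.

dN/dt = rN(1 − N/K) = 0.44 × 51400 × (1 − 51400/61100).
1 − 51400/61100 = 0.15876; dN/dt = 0.44 × 51400 × 0.15876 = 3590.4.

3590 fish per month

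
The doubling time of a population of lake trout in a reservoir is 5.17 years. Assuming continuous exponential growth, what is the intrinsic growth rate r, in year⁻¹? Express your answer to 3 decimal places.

r = ln(2)/t_d = 0.6931/5.17 = 0.13407.

0.134 per year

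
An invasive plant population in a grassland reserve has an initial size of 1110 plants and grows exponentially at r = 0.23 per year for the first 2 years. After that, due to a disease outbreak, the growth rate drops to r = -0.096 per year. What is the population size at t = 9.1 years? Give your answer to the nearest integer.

Phase 1: N(2) = 1110·e^(0.23×2) = 1110·e^0.46 = 1758.32.
Phase 2 runs for 9.1 − 2 = 7.1 years at r = -0.096.
N(9.1) = 1758.32·e^(-0.096×7.1) = 1758.32·e^-0.6816 = 889.372.

889 plants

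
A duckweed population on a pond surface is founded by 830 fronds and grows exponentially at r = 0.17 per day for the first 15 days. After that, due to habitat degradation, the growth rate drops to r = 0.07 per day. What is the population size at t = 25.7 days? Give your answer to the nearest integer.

22481 fronds

Phase 1: N(15) = 830·e^(0.17×15) = 830·e^2.55 = 10629.9.
Phase 2 runs for 25.7 − 15 = 10.7 days at r = 0.07.
N(25.7) = 10629.9·e^(0.07×10.7) = 10629.9·e^0.749 = 22481.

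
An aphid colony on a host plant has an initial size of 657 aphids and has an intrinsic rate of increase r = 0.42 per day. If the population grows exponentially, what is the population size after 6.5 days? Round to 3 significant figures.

N(t) = N₀·e^(rt) = 657 × e^(0.42×6.5) = 657 × e^2.73.
e^2.73 ≈ 15.333, so N ≈ 657 × 15.333 = 10073.7.

10100 aphids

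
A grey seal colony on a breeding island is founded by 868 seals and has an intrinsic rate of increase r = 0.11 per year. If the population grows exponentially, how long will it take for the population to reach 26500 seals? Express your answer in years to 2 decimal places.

Set N₀·e^(rt) = 26500: e^(0.11·t) = 26500/868 = 30.53.
0.11·t = ln(30.53) = 3.4187, so t = 3.4187/0.11 = 31.079.

31.08 years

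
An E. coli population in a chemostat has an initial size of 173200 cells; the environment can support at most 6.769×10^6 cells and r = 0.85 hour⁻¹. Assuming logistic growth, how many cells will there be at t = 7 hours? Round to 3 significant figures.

6160000 cells

A = (K − N₀)/N₀ = (6.769×10^6 − 173200)/173200 = 38.082.
N(t) = K/(1 + A·e^(−rt)) = 6.769×10^6/(1 + 38.082×e^(−0.85×7)).
e^(−5.95) = 0.0026058; denominator = 1 + 38.082×0.0026058 = 1.0992.
N = 6.769×10^6/1.0992 = 6.157916×10^6.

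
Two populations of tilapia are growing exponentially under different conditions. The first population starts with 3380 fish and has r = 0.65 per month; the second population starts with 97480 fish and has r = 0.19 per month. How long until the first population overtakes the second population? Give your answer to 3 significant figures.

Set 3380·e^(0.65t) = 97480·e^(0.19t).
e^((0.65 − 0.19)t) = 97480/3380 → e^(0.46·t) = 28.84.
0.46·t = ln(28.84) = 3.3618, so t = 3.3618/0.46 = 7.3082.

7.31 months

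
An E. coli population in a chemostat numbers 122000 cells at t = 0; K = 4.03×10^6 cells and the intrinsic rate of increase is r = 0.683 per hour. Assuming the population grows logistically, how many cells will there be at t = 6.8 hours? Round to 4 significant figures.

3081000 cells

A = (K − N₀)/N₀ = (4.03×10^6 − 122000)/122000 = 32.033.
N(t) = K/(1 + A·e^(−rt)) = 4.03×10^6/(1 + 32.033×e^(−0.683×6.8)).
e^(−4.644) = 0.0096153; denominator = 1 + 32.033×0.0096153 = 1.308.
N = 4.03×10^6/1.308 = 3.081029×10^6.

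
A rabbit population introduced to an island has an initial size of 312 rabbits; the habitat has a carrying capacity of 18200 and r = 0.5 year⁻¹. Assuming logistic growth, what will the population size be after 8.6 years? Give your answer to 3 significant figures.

A = (K − N₀)/N₀ = (18200 − 312)/312 = 57.333.
N(t) = K/(1 + A·e^(−rt)) = 18200/(1 + 57.333×e^(−0.5×8.6)).
e^(−4.3) = 0.013569; denominator = 1 + 57.333×0.013569 = 1.7779.
N = 18200/1.7779 = 10236.6.

10200 rabbits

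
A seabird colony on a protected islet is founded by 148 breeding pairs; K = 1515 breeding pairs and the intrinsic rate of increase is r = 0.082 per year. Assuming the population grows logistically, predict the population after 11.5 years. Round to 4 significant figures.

329.5 breeding pairs

A = (K − N₀)/N₀ = (1515 − 148)/148 = 9.2365.
N(t) = K/(1 + A·e^(−rt)) = 1515/(1 + 9.2365×e^(−0.082×11.5)).
e^(−0.943) = 0.38946; denominator = 1 + 9.2365×0.38946 = 4.5972.
N = 1515/4.5972 = 329.547.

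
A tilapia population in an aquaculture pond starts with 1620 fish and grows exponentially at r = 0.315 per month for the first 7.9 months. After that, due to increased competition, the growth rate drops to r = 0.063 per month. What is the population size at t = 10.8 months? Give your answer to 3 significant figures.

Phase 1: N(7.9) = 1620·e^(0.315×7.9) = 1620·e^2.489 = 19510.
Phase 2 runs for 10.8 − 7.9 = 2.9 months at r = 0.063.
N(10.8) = 19510·e^(0.063×2.9) = 19510·e^0.1827 = 23420.8.

23400 fish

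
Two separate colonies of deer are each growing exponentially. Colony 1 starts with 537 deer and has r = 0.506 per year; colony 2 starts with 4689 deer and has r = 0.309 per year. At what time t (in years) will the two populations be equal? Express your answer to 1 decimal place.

11.0 years

Set 537·e^(0.506t) = 4689·e^(0.309t).
e^((0.506 − 0.309)t) = 4689/537 → e^(0.197·t) = 8.7318.
0.197·t = ln(8.7318) = 2.167, so t = 2.167/0.197 = 11.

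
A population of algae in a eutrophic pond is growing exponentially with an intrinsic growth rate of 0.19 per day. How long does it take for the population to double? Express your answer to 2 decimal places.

3.65 days

Doubling time t_d = ln(2)/r = 0.6931/0.19 = 3.6481.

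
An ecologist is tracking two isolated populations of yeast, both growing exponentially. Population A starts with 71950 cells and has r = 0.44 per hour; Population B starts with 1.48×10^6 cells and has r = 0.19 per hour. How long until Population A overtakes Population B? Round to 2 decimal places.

12.10 hours

Set 71950·e^(0.44t) = 1.48×10^6·e^(0.19t).
e^((0.44 − 0.19)t) = 1.48×10^6/71950 → e^(0.25·t) = 20.57.
0.25·t = ln(20.57) = 3.0238, so t = 3.0238/0.25 = 12.095.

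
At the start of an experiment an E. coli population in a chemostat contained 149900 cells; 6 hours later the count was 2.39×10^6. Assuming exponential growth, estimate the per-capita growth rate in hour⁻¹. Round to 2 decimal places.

0.46 per hour

From N(t) = N₀·e^(rt): e^(r·6) = 2.39×10^6/149900 = 15.944.
r·6 = ln(15.944) = 2.7691, so r = 2.7691/6 = 0.46151.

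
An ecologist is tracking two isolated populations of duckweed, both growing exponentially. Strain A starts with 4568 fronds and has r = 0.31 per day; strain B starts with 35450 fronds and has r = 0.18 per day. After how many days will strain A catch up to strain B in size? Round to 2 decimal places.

15.76 days

Set 4568·e^(0.31t) = 35450·e^(0.18t).
e^((0.31 − 0.18)t) = 35450/4568 → e^(0.13·t) = 7.7605.
0.13·t = ln(7.7605) = 2.049, so t = 2.049/0.13 = 15.762.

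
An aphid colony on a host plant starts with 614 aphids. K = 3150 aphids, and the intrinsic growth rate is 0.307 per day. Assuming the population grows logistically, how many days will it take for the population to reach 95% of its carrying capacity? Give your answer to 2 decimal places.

A = (K − N₀)/N₀ = (3150 − 614)/614 = 4.1303.
Solve 3150/(1 + 4.1303·e^(−0.307t)) = 2992.5: 1 + 4.1303·e^(−0.307t) = 1.0526, so e^(−0.307t) = 0.0127428.
−0.307·t = ln(0.0127428) = -4.3628, so t = 4.3628/0.307 = 14.211.

14.21 days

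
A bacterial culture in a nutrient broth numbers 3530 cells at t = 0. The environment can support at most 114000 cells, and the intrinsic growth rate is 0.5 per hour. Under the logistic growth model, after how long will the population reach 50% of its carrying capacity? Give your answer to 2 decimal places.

6.89 hours

A = (K − N₀)/N₀ = (114000 − 3530)/3530 = 31.295.
Solve 114000/(1 + 31.295·e^(−0.5t)) = 57000: 1 + 31.295·e^(−0.5t) = 2, so e^(−0.5t) = 0.0319544.
−0.5·t = ln(0.0319544) = -3.4434, so t = 3.4434/0.5 = 6.8869.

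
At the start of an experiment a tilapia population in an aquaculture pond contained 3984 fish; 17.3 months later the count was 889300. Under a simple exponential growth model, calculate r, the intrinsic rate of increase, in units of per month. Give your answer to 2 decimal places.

From N(t) = N₀·e^(rt): e^(r·17.3) = 889300/3984 = 223.22.
r·17.3 = ln(223.22) = 5.4081, so r = 5.4081/17.3 = 0.31261.

0.31 per month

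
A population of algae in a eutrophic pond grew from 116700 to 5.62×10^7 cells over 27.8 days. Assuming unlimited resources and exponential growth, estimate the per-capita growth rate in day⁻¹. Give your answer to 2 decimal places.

0.22 per day

From N(t) = N₀·e^(rt): e^(r·27.8) = 5.62×10^7/116700 = 481.58.
r·27.8 = ln(481.58) = 6.1771, so r = 6.1771/27.8 = 0.2222.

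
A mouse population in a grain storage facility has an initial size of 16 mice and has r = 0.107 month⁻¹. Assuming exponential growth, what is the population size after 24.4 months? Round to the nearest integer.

218 mice

N(t) = N₀·e^(rt) = 16 × e^(0.107×24.4) = 16 × e^2.611.
e^2.611 ≈ 13.61, so N ≈ 16 × 13.61 = 217.759.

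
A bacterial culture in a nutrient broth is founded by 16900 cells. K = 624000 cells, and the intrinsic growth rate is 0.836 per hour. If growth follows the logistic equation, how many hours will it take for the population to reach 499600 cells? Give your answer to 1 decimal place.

A = (K − N₀)/N₀ = (624000 − 16900)/16900 = 35.923.
Solve 624000/(1 + 35.923·e^(−0.836t)) = 499600: 1 + 35.923·e^(−0.836t) = 1.249, so e^(−0.836t) = 0.00693146.
−0.836·t = ln(0.00693146) = -4.9717, so t = 4.9717/0.836 = 5.947.

5.9 hours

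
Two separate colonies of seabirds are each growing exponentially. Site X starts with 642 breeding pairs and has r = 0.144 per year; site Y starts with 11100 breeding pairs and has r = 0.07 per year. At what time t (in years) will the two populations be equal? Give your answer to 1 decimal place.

Set 642·e^(0.144t) = 11100·e^(0.07t).
e^((0.144 − 0.07)t) = 11100/642 → e^(0.074·t) = 17.29.
0.074·t = ln(17.29) = 2.8501, so t = 2.8501/0.074 = 38.515.

38.5 years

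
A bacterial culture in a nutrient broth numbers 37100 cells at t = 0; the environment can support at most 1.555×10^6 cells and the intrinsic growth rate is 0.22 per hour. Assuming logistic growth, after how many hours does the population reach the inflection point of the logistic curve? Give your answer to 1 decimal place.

16.9 hours

Logistic growth is fastest at N = K/2 = 777500.
A = (K − N₀)/N₀ = 40.914. Set K/(1 + A·e^(−rt)) = K/2 → A·e^(−rt) = 1.
e^(−0.22t) = 1/40.914 = 0.0244417, so t = ln(40.914)/0.22 = 3.7115/0.22 = 16.87.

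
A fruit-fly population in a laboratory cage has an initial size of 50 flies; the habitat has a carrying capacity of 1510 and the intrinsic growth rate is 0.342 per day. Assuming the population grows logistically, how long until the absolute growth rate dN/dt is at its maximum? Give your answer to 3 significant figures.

9.87 days

Logistic growth is fastest at N = K/2 = 755.
A = (K − N₀)/N₀ = 29.2. Set K/(1 + A·e^(−rt)) = K/2 → A·e^(−rt) = 1.
e^(−0.342t) = 1/29.2 = 0.0342466, so t = ln(29.2)/0.342 = 3.3742/0.342 = 9.866.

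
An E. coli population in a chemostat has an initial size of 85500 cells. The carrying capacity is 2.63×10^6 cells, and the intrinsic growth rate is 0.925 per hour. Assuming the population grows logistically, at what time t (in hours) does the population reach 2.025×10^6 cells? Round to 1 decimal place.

5.0 hours

A = (K − N₀)/N₀ = (2.63×10^6 − 85500)/85500 = 29.76.
Solve 2.63×10^6/(1 + 29.76·e^(−0.925t)) = 2.025×10^6: 1 + 29.76·e^(−0.925t) = 1.2988, so e^(−0.925t) = 0.0100391.
−0.925·t = ln(0.0100391) = -4.6013, so t = 4.6013/0.925 = 4.9743.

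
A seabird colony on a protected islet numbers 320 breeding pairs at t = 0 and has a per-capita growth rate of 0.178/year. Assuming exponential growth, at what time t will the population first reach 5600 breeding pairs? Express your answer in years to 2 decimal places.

16.08 years

Set N₀·e^(rt) = 5600: e^(0.178·t) = 5600/320 = 17.5.
0.178·t = ln(17.5) = 2.8622, so t = 2.8622/0.178 = 16.08.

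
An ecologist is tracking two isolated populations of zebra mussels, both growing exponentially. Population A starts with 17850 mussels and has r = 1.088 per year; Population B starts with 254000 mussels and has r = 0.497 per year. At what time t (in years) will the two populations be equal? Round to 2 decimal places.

Set 17850·e^(1.088t) = 254000·e^(0.497t).
e^((1.088 − 0.497)t) = 254000/17850 → e^(0.591·t) = 14.23.
0.591·t = ln(14.23) = 2.6553, so t = 2.6553/0.591 = 4.4929.

4.49 years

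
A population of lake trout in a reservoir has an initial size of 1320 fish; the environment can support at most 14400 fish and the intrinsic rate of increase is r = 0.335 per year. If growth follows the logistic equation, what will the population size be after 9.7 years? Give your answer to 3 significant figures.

A = (K − N₀)/N₀ = (14400 − 1320)/1320 = 9.9091.
N(t) = K/(1 + A·e^(−rt)) = 14400/(1 + 9.9091×e^(−0.335×9.7)).
e^(−3.249) = 0.038794; denominator = 1 + 9.9091×0.038794 = 1.3844.
N = 14400/1.3844 = 10401.5.

10400 fish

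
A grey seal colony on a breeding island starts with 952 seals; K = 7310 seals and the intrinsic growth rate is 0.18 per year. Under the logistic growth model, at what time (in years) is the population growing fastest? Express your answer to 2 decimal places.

10.55 years

Logistic growth is fastest at N = K/2 = 3655.
A = (K − N₀)/N₀ = 6.6786. Set K/(1 + A·e^(−rt)) = K/2 → A·e^(−rt) = 1.
e^(−0.18t) = 1/6.6786 = 0.149733, so t = ln(6.6786)/0.18 = 1.8989/0.18 = 10.549.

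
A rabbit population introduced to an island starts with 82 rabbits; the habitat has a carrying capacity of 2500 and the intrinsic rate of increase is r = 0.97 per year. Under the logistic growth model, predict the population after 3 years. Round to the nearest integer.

A = (K − N₀)/N₀ = (2500 − 82)/82 = 29.488.
N(t) = K/(1 + A·e^(−rt)) = 2500/(1 + 29.488×e^(−0.97×3)).
e^(−2.91) = 0.054476; denominator = 1 + 29.488×0.054476 = 2.6064.
N = 2500/2.6064 = 959.189.

959 rabbits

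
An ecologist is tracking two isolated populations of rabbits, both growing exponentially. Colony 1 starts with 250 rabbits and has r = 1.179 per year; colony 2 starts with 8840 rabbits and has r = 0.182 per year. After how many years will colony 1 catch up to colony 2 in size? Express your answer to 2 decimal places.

Set 250·e^(1.179t) = 8840·e^(0.182t).
e^((1.179 − 0.182)t) = 8840/250 → e^(0.997·t) = 35.36.
0.997·t = ln(35.36) = 3.5656, so t = 3.5656/0.997 = 3.5763.

3.58 years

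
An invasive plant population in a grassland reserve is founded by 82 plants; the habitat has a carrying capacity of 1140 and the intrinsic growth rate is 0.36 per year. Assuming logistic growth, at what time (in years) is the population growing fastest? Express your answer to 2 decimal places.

7.10 years

Logistic growth is fastest at N = K/2 = 570.
A = (K − N₀)/N₀ = 12.902. Set K/(1 + A·e^(−rt)) = K/2 → A·e^(−rt) = 1.
e^(−0.36t) = 1/12.902 = 0.0775047, so t = ln(12.902)/0.36 = 2.5574/0.36 = 7.1039.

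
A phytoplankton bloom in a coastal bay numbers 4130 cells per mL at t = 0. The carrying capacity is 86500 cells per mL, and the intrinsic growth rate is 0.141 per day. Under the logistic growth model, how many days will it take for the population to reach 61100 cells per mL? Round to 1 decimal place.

27.5 days

A = (K − N₀)/N₀ = (86500 − 4130)/4130 = 19.944.
Solve 86500/(1 + 19.944·e^(−0.141t)) = 61100: 1 + 19.944·e^(−0.141t) = 1.4157, so e^(−0.141t) = 0.0208436.
−0.141·t = ln(0.0208436) = -3.8707, so t = 3.8707/0.141 = 27.452.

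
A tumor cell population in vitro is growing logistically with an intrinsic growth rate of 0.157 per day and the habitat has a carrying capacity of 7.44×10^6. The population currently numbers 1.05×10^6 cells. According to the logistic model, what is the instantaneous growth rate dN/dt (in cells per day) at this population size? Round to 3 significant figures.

dN/dt = rN(1 − N/K) = 0.157 × 1.05×10^6 × (1 − 1.05×10^6/7.44×10^6).
1 − 1.05×10^6/7.44×10^6 = 0.85887; dN/dt = 0.157 × 1.05×10^6 × 0.85887 = 1.41585×10^5.

142000 cells per day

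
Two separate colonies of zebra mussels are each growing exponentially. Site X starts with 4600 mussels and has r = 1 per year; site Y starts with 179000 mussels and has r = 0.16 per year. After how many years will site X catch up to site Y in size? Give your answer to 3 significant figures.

Set 4600·e^(1t) = 179000·e^(0.16t).
e^((1 − 0.16)t) = 179000/4600 → e^(0.84·t) = 38.913.
0.84·t = ln(38.913) = 3.6613, so t = 3.6613/0.84 = 4.3587.

4.36 years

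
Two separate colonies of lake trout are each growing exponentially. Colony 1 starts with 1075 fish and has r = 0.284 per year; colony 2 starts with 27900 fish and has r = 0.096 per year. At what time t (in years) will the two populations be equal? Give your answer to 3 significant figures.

17.3 years

Set 1075·e^(0.284t) = 27900·e^(0.096t).
e^((0.284 − 0.096)t) = 27900/1075 → e^(0.188·t) = 25.953.
0.188·t = ln(25.953) = 3.2563, so t = 3.2563/0.188 = 17.321.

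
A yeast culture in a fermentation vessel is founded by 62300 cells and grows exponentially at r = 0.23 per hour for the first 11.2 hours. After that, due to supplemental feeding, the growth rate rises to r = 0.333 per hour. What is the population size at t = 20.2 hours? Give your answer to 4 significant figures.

16400000 cells

Phase 1: N(11.2) = 62300·e^(0.23×11.2) = 62300·e^2.576 = 818900.
Phase 2 runs for 20.2 − 11.2 = 9 hours at r = 0.333.
N(20.2) = 818900·e^(0.333×9) = 818900·e^2.997 = 1.639877×10^7.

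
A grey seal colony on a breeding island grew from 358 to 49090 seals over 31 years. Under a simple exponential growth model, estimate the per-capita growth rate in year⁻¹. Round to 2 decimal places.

0.16 per year

From N(t) = N₀·e^(rt): e^(r·31) = 49090/358 = 137.12.
r·31 = ln(137.12) = 4.9209, so r = 4.9209/31 = 0.15874.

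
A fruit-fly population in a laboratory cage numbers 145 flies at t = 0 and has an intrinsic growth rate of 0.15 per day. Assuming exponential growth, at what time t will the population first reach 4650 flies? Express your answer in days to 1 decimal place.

Set N₀·e^(rt) = 4650: e^(0.15·t) = 4650/145 = 32.069.
0.15·t = ln(32.069) = 3.4679, so t = 3.4679/0.15 = 23.119.

23.1 days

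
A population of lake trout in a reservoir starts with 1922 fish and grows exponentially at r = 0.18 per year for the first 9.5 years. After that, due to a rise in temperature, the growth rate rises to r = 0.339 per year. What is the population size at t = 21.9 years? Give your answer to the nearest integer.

711209 fish

Phase 1: N(9.5) = 1922·e^(0.18×9.5) = 1922·e^1.71 = 10626.7.
Phase 2 runs for 21.9 − 9.5 = 12.4 years at r = 0.339.
N(21.9) = 10626.7·e^(0.339×12.4) = 10626.7·e^4.204 = 711209.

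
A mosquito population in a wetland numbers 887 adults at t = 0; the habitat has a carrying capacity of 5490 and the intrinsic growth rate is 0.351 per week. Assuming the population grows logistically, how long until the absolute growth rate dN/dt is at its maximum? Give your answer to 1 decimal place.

Logistic growth is fastest at N = K/2 = 2745.
A = (K − N₀)/N₀ = 5.1894. Set K/(1 + A·e^(−rt)) = K/2 → A·e^(−rt) = 1.
e^(−0.351t) = 1/5.1894 = 0.1927, so t = ln(5.1894)/0.351 = 1.6466/0.351 = 4.6912.

4.7 weeks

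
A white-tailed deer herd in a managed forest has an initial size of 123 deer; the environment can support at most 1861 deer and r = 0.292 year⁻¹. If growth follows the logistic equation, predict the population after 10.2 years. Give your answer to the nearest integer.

A = (K − N₀)/N₀ = (1861 − 123)/123 = 14.13.
N(t) = K/(1 + A·e^(−rt)) = 1861/(1 + 14.13×e^(−0.292×10.2)).
e^(−2.978) = 0.050874; denominator = 1 + 14.13×0.050874 = 1.7189.
N = 1861/1.7189 = 1082.7.

1083 deer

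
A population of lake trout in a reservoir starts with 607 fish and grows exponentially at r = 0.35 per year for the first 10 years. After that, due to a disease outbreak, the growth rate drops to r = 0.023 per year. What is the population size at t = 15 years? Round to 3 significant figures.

22600 fish

Phase 1: N(10) = 607·e^(0.35×10) = 607·e^3.5 = 20101.1.
Phase 2 runs for 15 − 10 = 5 years at r = 0.023.
N(15) = 20101.1·e^(0.023×5) = 20101.1·e^0.115 = 22550.9.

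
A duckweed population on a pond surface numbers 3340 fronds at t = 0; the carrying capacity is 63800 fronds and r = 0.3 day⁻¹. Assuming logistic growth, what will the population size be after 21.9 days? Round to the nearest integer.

62221 fronds

A = (K − N₀)/N₀ = (63800 − 3340)/3340 = 18.102.
N(t) = K/(1 + A·e^(−rt)) = 63800/(1 + 18.102×e^(−0.3×21.9)).
e^(−6.57) = 0.0014018; denominator = 1 + 18.102×0.0014018 = 1.0254.
N = 63800/1.0254 = 62221.1.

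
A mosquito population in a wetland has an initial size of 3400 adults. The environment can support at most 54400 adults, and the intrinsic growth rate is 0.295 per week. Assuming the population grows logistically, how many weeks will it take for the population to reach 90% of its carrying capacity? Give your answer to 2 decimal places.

16.63 weeks

A = (K − N₀)/N₀ = (54400 − 3400)/3400 = 15.
Solve 54400/(1 + 15·e^(−0.295t)) = 48960: 1 + 15·e^(−0.295t) = 1.1111, so e^(−0.295t) = 0.00740741.
−0.295·t = ln(0.00740741) = -4.9053, so t = 4.9053/0.295 = 16.628.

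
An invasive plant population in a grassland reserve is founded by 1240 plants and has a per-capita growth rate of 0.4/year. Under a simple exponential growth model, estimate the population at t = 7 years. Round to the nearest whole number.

20391 plants

N(t) = N₀·e^(rt) = 1240 × e^(0.4×7) = 1240 × e^2.8.
e^2.8 ≈ 16.445, so N ≈ 1240 × 16.445 = 20391.4.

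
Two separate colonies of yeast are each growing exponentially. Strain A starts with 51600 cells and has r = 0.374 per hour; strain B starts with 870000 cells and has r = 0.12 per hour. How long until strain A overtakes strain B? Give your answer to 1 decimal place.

11.1 hours

Set 51600·e^(0.374t) = 870000·e^(0.12t).
e^((0.374 − 0.12)t) = 870000/51600 → e^(0.254·t) = 16.86.
0.254·t = ln(16.86) = 2.825, so t = 2.825/0.254 = 11.122.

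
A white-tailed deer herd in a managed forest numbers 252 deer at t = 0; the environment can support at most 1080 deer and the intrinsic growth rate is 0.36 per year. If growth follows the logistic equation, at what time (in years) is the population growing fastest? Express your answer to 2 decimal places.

Logistic growth is fastest at N = K/2 = 540.
A = (K − N₀)/N₀ = 3.2857. Set K/(1 + A·e^(−rt)) = K/2 → A·e^(−rt) = 1.
e^(−0.36t) = 1/3.2857 = 0.304348, so t = ln(3.2857)/0.36 = 1.1896/0.36 = 3.3044.

3.30 years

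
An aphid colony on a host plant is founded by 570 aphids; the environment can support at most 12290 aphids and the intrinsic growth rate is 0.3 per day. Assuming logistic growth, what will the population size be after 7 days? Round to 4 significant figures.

3494 aphids

A = (K − N₀)/N₀ = (12290 − 570)/570 = 20.561.
N(t) = K/(1 + A·e^(−rt)) = 12290/(1 + 20.561×e^(−0.3×7)).
e^(−2.1) = 0.12246; denominator = 1 + 20.561×0.12246 = 3.5179.
N = 12290/3.5179 = 3493.59.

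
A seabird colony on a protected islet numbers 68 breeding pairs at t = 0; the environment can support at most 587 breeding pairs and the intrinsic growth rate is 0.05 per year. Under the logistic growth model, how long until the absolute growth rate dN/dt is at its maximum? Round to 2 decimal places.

Logistic growth is fastest at N = K/2 = 293.5.
A = (K − N₀)/N₀ = 7.6324. Set K/(1 + A·e^(−rt)) = K/2 → A·e^(−rt) = 1.
e^(−0.05t) = 1/7.6324 = 0.131021, so t = ln(7.6324)/0.05 = 2.0324/0.05 = 40.648.

40.65 years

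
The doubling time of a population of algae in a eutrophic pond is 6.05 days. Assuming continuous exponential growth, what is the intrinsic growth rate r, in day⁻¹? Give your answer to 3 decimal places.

0.115 per day

r = ln(2)/t_d = 0.6931/6.05 = 0.11457.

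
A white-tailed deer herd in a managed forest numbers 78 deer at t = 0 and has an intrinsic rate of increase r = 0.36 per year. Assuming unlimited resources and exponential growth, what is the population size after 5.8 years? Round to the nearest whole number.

629 deer

N(t) = N₀·e^(rt) = 78 × e^(0.36×5.8) = 78 × e^2.088.
e^2.088 ≈ 8.0688, so N ≈ 78 × 8.0688 = 629.363.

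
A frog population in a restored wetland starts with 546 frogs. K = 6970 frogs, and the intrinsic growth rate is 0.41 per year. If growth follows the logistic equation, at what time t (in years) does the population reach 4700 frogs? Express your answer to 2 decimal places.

7.79 years

A = (K − N₀)/N₀ = (6970 − 546)/546 = 11.766.
Solve 6970/(1 + 11.766·e^(−0.41t)) = 4700: 1 + 11.766·e^(−0.41t) = 1.483, so e^(−0.41t) = 0.0410502.
−0.41·t = ln(0.0410502) = -3.193, so t = 3.193/0.41 = 7.7877.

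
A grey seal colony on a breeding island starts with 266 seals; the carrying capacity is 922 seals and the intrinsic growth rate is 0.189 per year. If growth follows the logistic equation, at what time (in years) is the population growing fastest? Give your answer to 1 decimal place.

Logistic growth is fastest at N = K/2 = 461.
A = (K − N₀)/N₀ = 2.4662. Set K/(1 + A·e^(−rt)) = K/2 → A·e^(−rt) = 1.
e^(−0.189t) = 1/2.4662 = 0.405488, so t = ln(2.4662)/0.189 = 0.90266/0.189 = 4.776.

4.8 years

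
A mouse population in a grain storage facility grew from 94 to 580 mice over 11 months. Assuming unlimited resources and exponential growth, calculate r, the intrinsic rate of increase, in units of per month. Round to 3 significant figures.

From N(t) = N₀·e^(rt): e^(r·11) = 580/94 = 6.1702.
r·11 = ln(6.1702) = 1.8197, so r = 1.8197/11 = 0.16543.

0.165 per month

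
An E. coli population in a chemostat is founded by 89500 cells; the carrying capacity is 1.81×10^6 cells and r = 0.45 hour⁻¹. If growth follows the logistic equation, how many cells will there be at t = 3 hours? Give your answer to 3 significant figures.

302000 cells

A = (K − N₀)/N₀ = (1.81×10^6 − 89500)/89500 = 19.223.
N(t) = K/(1 + A·e^(−rt)) = 1.81×10^6/(1 + 19.223×e^(−0.45×3)).
e^(−1.35) = 0.25924; denominator = 1 + 19.223×0.25924 = 5.9835.
N = 1.81×10^6/5.9835 = 302499.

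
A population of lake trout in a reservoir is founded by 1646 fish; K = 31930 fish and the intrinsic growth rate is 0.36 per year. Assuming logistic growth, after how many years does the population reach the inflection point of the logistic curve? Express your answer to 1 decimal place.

8.1 years

Logistic growth is fastest at N = K/2 = 15965.
A = (K − N₀)/N₀ = 18.399. Set K/(1 + A·e^(−rt)) = K/2 → A·e^(−rt) = 1.
e^(−0.36t) = 1/18.399 = 0.0543521, so t = ln(18.399)/0.36 = 2.9123/0.36 = 8.0896.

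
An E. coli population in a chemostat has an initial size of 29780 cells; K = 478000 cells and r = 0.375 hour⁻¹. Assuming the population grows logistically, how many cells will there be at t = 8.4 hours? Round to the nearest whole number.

A = (K − N₀)/N₀ = (478000 − 29780)/29780 = 15.051.
N(t) = K/(1 + A·e^(−rt)) = 478000/(1 + 15.051×e^(−0.375×8.4)).
e^(−3.15) = 0.042852; denominator = 1 + 15.051×0.042852 = 1.645.
N = 478000/1.645 = 290583.

290583 cells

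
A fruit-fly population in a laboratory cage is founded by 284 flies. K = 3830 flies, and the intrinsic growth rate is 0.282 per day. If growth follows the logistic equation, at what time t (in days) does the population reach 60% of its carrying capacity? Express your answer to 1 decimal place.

10.4 days

A = (K − N₀)/N₀ = (3830 − 284)/284 = 12.486.
Solve 3830/(1 + 12.486·e^(−0.282t)) = 2298: 1 + 12.486·e^(−0.282t) = 1.6667, so e^(−0.282t) = 0.0533935.
−0.282·t = ln(0.0533935) = -2.9301, so t = 2.9301/0.282 = 10.39.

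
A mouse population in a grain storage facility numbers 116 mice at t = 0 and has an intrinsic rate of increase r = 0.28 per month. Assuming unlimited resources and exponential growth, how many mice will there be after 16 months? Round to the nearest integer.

N(t) = N₀·e^(rt) = 116 × e^(0.28×16) = 116 × e^4.48.
e^4.48 ≈ 88.235, so N ≈ 116 × 88.235 = 10235.2.

10235 mice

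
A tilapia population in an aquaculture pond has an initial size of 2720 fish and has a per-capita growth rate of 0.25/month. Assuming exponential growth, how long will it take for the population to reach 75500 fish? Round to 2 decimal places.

Set N₀·e^(rt) = 75500: e^(0.25·t) = 75500/2720 = 27.757.
0.25·t = ln(27.757) = 3.3235, so t = 3.3235/0.25 = 13.294.

13.29 months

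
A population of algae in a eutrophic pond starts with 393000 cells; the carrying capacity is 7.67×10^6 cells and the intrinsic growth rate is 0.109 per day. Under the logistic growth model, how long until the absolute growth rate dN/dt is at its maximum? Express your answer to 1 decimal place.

Logistic growth is fastest at N = K/2 = 3.835×10^6.
A = (K − N₀)/N₀ = 18.517. Set K/(1 + A·e^(−rt)) = K/2 → A·e^(−rt) = 1.
e^(−0.109t) = 1/18.517 = 0.0540058, so t = ln(18.517)/0.109 = 2.9187/0.109 = 26.777.

26.8 days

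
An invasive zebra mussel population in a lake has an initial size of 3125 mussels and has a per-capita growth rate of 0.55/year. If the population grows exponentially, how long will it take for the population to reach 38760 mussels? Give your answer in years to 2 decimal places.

4.58 years

Set N₀·e^(rt) = 38760: e^(0.55·t) = 38760/3125 = 12.403.
0.55·t = ln(12.403) = 2.518, so t = 2.518/0.55 = 4.5781.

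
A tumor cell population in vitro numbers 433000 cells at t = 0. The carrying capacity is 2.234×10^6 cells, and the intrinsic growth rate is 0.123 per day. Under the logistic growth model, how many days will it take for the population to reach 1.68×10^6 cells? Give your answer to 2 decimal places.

A = (K − N₀)/N₀ = (2.234×10^6 − 433000)/433000 = 4.1594.
Solve 2.234×10^6/(1 + 4.1594·e^(−0.123t)) = 1.68×10^6: 1 + 4.1594·e^(−0.123t) = 1.3298, so e^(−0.123t) = 0.079282.
−0.123·t = ln(0.079282) = -2.5347, so t = 2.5347/0.123 = 20.608.

20.61 days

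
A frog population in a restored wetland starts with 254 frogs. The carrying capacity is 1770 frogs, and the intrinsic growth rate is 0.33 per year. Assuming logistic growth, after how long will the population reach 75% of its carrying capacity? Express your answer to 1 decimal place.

8.7 years

A = (K − N₀)/N₀ = (1770 − 254)/254 = 5.9685.
Solve 1770/(1 + 5.9685·e^(−0.33t)) = 1327.5: 1 + 5.9685·e^(−0.33t) = 1.3333, so e^(−0.33t) = 0.0558487.
−0.33·t = ln(0.0558487) = -2.8851, so t = 2.8851/0.33 = 8.7428.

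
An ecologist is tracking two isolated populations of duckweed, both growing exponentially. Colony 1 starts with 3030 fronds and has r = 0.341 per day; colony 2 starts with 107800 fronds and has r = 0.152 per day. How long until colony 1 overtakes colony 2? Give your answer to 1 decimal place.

18.9 days

Set 3030·e^(0.341t) = 107800·e^(0.152t).
e^((0.341 − 0.152)t) = 107800/3030 → e^(0.189·t) = 35.578.
0.189·t = ln(35.578) = 3.5717, so t = 3.5717/0.189 = 18.898.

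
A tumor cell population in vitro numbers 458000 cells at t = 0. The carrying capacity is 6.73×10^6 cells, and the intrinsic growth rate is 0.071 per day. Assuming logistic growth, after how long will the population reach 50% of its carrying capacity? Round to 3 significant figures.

36.9 days

A = (K − N₀)/N₀ = (6.73×10^6 − 458000)/458000 = 13.694.
Solve 6.73×10^6/(1 + 13.694·e^(−0.071t)) = 3.365×10^6: 1 + 13.694·e^(−0.071t) = 2, so e^(−0.071t) = 0.073023.
−0.071·t = ln(0.073023) = -2.617, so t = 2.617/0.071 = 36.859.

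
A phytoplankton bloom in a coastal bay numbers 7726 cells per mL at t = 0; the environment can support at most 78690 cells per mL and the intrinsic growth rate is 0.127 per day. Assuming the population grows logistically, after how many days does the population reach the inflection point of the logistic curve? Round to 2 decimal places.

17.46 days

Logistic growth is fastest at N = K/2 = 39345.
A = (K − N₀)/N₀ = 9.1851. Set K/(1 + A·e^(−rt)) = K/2 → A·e^(−rt) = 1.
e^(−0.127t) = 1/9.1851 = 0.108872, so t = ln(9.1851)/0.127 = 2.2176/0.127 = 17.461.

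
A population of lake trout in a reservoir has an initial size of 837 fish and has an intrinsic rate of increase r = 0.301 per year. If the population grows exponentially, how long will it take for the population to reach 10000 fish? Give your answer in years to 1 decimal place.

8.2 years

Set N₀·e^(rt) = 10000: e^(0.301·t) = 10000/837 = 11.947.
0.301·t = ln(11.947) = 2.4805, so t = 2.4805/0.301 = 8.2409.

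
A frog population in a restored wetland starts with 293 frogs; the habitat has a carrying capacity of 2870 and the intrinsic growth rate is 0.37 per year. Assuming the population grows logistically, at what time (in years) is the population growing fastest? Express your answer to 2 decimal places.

Logistic growth is fastest at N = K/2 = 1435.
A = (K − N₀)/N₀ = 8.7952. Set K/(1 + A·e^(−rt)) = K/2 → A·e^(−rt) = 1.
e^(−0.37t) = 1/8.7952 = 0.113698, so t = ln(8.7952)/0.37 = 2.1742/0.37 = 5.8762.

5.88 years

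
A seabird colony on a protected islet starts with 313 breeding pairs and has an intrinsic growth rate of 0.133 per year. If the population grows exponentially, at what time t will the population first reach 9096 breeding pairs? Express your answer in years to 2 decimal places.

25.33 years

Set N₀·e^(rt) = 9096: e^(0.133·t) = 9096/313 = 29.061.
0.133·t = ln(29.061) = 3.3694, so t = 3.3694/0.133 = 25.334.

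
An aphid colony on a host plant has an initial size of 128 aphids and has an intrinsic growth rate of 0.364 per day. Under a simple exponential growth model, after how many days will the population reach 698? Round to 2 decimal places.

4.66 days

Set N₀·e^(rt) = 698: e^(0.364·t) = 698/128 = 5.4531.
0.364·t = ln(5.4531) = 1.6962, so t = 1.6962/0.364 = 4.6599.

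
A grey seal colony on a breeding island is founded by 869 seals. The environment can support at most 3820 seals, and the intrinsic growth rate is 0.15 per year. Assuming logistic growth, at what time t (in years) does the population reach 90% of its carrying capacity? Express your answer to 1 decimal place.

22.8 years

A = (K − N₀)/N₀ = (3820 − 869)/869 = 3.3959.
Solve 3820/(1 + 3.3959·e^(−0.15t)) = 3438: 1 + 3.3959·e^(−0.15t) = 1.1111, so e^(−0.15t) = 0.0327196.
−0.15·t = ln(0.0327196) = -3.4198, so t = 3.4198/0.15 = 22.799.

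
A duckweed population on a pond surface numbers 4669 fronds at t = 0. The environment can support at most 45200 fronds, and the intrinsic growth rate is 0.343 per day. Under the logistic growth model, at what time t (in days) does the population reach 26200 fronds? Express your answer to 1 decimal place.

A = (K − N₀)/N₀ = (45200 − 4669)/4669 = 8.6809.
Solve 45200/(1 + 8.6809·e^(−0.343t)) = 26200: 1 + 8.6809·e^(−0.343t) = 1.7252, so e^(−0.343t) = 0.0835389.
−0.343·t = ln(0.0835389) = -2.4824, so t = 2.4824/0.343 = 7.2374.

7.2 days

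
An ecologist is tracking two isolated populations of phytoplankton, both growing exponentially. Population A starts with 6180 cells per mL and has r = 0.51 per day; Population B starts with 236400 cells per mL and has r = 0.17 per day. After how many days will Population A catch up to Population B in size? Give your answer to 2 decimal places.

10.72 days

Set 6180·e^(0.51t) = 236400·e^(0.17t).
e^((0.51 − 0.17)t) = 236400/6180 → e^(0.34·t) = 38.252.
0.34·t = ln(38.252) = 3.6442, so t = 3.6442/0.34 = 10.718.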